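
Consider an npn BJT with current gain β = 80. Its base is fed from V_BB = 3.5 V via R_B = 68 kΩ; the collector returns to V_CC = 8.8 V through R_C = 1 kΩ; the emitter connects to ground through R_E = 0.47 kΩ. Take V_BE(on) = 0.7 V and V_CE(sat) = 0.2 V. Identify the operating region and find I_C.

active; I_C ≈ 2.1 mA

Assume active. Base-emitter loop: I_B = (V_BB − V_BE)/(R_B + (β+1)R_E) = (3.5 − 0.7)/(68 + 81×0.47) = 0.0264 mA.
I_C = β·I_B = 80×0.0264 = 2.11 mA.
V_CE = V_CC − I_C·R_C − I_E·R_E = 8.8 − 2.11×1 − 2.14×0.47 = 5.68 V > V_CE(sat), so the active-region assumption holds.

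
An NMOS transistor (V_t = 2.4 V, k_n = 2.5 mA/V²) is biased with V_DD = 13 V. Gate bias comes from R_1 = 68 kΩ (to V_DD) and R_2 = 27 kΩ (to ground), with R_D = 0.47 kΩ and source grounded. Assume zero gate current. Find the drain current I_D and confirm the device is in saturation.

I_D ≈ 2.1 mA

V_G = V_DD·R_2/(R_1+R_2) = 13×27/95 = 3.69 V. With the source grounded, V_GS = V_G = 3.69 V.
Assume saturation: I_D = (k_n/2)(V_GS − V_t)² = (2.5/2)×(3.69 − 2.4)² = 1.25×1.29² = 2.1 mA.
V_DS = V_DD − I_D·R_D = 13 − 2.1×0.47 = 12 V.
Saturation requires V_DS ≥ V_GS − V_t = 1.29 V; 12 ≥ 1.29 ✓.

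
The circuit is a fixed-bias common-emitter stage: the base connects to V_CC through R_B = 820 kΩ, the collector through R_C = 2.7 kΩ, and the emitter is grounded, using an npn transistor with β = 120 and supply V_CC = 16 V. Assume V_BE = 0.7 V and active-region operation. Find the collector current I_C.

Base loop: V_CC = I_B·R_B + V_BE, so I_B = (16 − 0.7)/820 kΩ = 0.0187 mA.
In the active region I_C = β·I_B = 120 × 0.0187 = 2.24 mA.
Collector loop: V_CE = V_CC − I_C·R_C = 16 − 2.24×2.7 = 9.95 V.
Since V_CE = 9.95 V > V_CE(sat) ≈ 0.2 V, the transistor is in the active region as assumed.

I_C ≈ 2.2 mA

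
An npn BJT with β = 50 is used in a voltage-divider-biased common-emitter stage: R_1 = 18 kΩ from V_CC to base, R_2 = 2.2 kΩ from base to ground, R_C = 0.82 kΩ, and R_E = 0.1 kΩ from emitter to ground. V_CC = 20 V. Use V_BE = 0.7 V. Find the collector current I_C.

Thevenize the base divider: V_Th = V_CC·R_2/(R_1+R_2) = 20×2.2/20.2 = 2.18 V, R_Th = R_1‖R_2 = 1.96 kΩ.
Base-emitter loop: V_Th = I_B·R_Th + V_BE + (β+1)I_B·R_E, so I_B = (2.18 − 0.7) / (1.96 + 51×0.1) = 0.209 mA.
I_C = β·I_B = 50×0.209 = 10.5 mA, and I_E = (β+1)I_B = 10.7 mA.
V_CE = V_CC − I_C·R_C − I_E·R_E = 20 − 10.5×0.82 − 10.7×0.1 = 10.3 V.
V_CE = 10.3 V > 0.2 V confirms active-region operation.

I_C ≈ 10 mA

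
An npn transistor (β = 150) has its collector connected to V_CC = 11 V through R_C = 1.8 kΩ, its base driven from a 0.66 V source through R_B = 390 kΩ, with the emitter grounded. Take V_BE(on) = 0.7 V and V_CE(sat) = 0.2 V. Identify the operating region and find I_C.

V_BB = 0.66 V ≤ V_BE(on) = 0.7 V, so the base-emitter junction is not forward biased.
The transistor is in cutoff: I_B = I_C = 0.

cutoff; I_C ≈ 0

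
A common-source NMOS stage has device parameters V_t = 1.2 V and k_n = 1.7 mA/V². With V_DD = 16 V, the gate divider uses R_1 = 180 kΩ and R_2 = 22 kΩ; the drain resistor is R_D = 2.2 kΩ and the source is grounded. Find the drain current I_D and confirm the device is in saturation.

V_G = V_DD·R_2/(R_1+R_2) = 16×22/202 = 1.74 V. With the source grounded, V_GS = V_G = 1.74 V.
Assume saturation: I_D = (k_n/2)(V_GS − V_t)² = (1.7/2)×(1.74 − 1.2)² = 0.85×0.543² = 0.25 mA.
V_DS = V_DD − I_D·R_D = 16 − 0.25×2.2 = 15.4 V.
Saturation requires V_DS ≥ V_GS − V_t = 0.543 V; 15.4 ≥ 0.543 ✓.

I_D ≈ 0.25 mA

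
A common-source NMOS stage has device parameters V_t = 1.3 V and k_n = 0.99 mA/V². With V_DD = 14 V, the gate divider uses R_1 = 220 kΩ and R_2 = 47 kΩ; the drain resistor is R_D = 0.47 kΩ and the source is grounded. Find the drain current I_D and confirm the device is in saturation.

V_G = V_DD·R_2/(R_1+R_2) = 14×47/267 = 2.46 V. With the source grounded, V_GS = V_G = 2.46 V.
Assume saturation: I_D = (k_n/2)(V_GS − V_t)² = (0.99/2)×(2.46 − 1.3)² = 0.495×1.16² = 0.671 mA.
V_DS = V_DD − I_D·R_D = 14 − 0.671×0.47 = 13.7 V.
Saturation requires V_DS ≥ V_GS − V_t = 1.16 V; 13.7 ≥ 1.16 ✓.

I_D ≈ 0.67 mA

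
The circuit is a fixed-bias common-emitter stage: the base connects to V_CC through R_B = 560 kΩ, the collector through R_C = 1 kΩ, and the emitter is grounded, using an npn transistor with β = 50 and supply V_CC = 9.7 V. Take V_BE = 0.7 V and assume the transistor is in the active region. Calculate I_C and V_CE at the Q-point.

I_C ≈ 0.8 mA, V_CE ≈ 8.9 V

Base loop: V_CC = I_B·R_B + V_BE, so I_B = (9.7 − 0.7)/560 kΩ = 0.0161 mA.
In the active region I_C = β·I_B = 50 × 0.0161 = 0.804 mA.
Collector loop: V_CE = V_CC − I_C·R_C = 9.7 − 0.804×1 = 8.9 V.
Since V_CE = 8.9 V > V_CE(sat) ≈ 0.2 V, the transistor is in the active region as assumed.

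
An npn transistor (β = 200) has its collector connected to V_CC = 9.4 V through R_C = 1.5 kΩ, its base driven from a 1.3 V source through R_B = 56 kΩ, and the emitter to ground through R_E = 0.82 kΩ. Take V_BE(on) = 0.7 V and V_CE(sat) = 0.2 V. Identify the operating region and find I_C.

active; I_C ≈ 0.54 mA

Assume active. Base-emitter loop: I_B = (V_BB − V_BE)/(R_B + (β+1)R_E) = (1.3 − 0.7)/(56 + 201×0.82) = 0.00272 mA.
I_C = β·I_B = 200×0.00272 = 0.543 mA.
V_CE = V_CC − I_C·R_C − I_E·R_E = 9.4 − 0.543×1.5 − 0.546×0.82 = 8.14 V > V_CE(sat), so the active-region assumption holds.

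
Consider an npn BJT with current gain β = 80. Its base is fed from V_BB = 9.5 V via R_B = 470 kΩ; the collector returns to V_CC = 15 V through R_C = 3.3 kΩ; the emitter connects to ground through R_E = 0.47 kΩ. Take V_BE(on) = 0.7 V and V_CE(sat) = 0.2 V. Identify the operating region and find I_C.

Assume active. Base-emitter loop: I_B = (V_BB − V_BE)/(R_B + (β+1)R_E) = (9.5 − 0.7)/(470 + 81×0.47) = 0.0173 mA.
I_C = β·I_B = 80×0.0173 = 1.39 mA.
V_CE = V_CC − I_C·R_C − I_E·R_E = 15 − 1.39×3.3 − 1.4×0.47 = 9.77 V > V_CE(sat), so the active-region assumption holds.

active; I_C ≈ 1.4 mA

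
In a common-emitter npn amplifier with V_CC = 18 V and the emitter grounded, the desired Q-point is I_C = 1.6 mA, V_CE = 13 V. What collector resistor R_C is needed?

Collector loop: V_CC = I_C·R_C + V_CE.
R_C = (V_CC − V_CE)/I_C = (18 − 13)/1.6 = 3.12 kΩ.

R_C ≈ 3.1 kΩ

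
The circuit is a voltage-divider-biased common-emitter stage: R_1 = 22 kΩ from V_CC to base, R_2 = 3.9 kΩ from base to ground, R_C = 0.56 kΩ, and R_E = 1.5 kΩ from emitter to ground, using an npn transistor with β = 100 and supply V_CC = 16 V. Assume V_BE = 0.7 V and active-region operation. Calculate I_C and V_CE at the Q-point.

I_C ≈ 1.1 mA, V_CE ≈ 14 V

Thevenize the base divider: V_Th = V_CC·R_2/(R_1+R_2) = 16×3.9/25.9 = 2.41 V, R_Th = R_1‖R_2 = 3.31 kΩ.
Base-emitter loop: V_Th = I_B·R_Th + V_BE + (β+1)I_B·R_E, so I_B = (2.41 − 0.7) / (3.31 + 101×1.5) = 0.011 mA.
I_C = β·I_B = 100×0.011 = 1.1 mA, and I_E = (β+1)I_B = 1.12 mA.
V_CE = V_CC − I_C·R_C − I_E·R_E = 16 − 1.1×0.56 − 1.12×1.5 = 13.7 V.
V_CE = 13.7 V > 0.2 V confirms active-region operation.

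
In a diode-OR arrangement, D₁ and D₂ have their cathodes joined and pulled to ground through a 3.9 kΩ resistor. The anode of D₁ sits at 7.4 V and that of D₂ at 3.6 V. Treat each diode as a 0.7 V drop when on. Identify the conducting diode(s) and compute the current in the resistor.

Assume both conduct. Then node N would need to be at both 7.4−0.7 = 6.7 V and 3.6−0.7 = 2.9 V, which is impossible.
Assume only D₁ conducts: V_N = 7.4 − 0.7 = 6.7 V, so I_R = 6.7/3.9 = 1.72 mA.
Check D₂: its anode-to-cathode voltage is 3.6 − 6.7 = -3.1 V < 0.7 V, so it is off. The assumption is consistent.

Only D₁ conducts; I_R ≈ 1.7 mA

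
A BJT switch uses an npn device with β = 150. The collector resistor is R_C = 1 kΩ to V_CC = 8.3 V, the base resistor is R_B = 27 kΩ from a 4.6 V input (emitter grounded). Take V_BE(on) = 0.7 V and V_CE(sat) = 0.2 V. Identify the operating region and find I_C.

Assume active: I_B = (4.6 − 0.7)/27 = 0.144 mA, giving I_C = β·I_B = 21.7 mA.
But then V_CE = 8.3 − 21.7×1 = -13.4 V < V_CE(sat) = 0.2 V — impossible in the active region.
So the transistor is saturated. With V_CE = 0.2 V, I_C = (V_CC − 0.2)/R_C = 8.1/1 = 8.1 mA.
Check: β·I_B = 21.7 mA > I_C = 8.1 mA, confirming saturation.

saturation; I_C ≈ 8.1 mA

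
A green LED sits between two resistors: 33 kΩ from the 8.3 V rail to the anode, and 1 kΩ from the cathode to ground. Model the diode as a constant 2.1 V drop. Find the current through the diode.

The two resistors are in series with the diode, so KVL gives 8.3 = I·33 + 2.1 + I·1.
I = (8.3 − 2.1) / (33 + 1) kΩ = 6.2 / 34 = 0.182 mA.

I ≈ 0.18 mA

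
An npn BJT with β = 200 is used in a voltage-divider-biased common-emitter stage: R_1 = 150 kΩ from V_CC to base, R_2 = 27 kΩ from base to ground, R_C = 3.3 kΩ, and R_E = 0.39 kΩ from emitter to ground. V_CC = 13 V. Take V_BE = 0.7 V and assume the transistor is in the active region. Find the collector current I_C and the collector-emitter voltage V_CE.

I_C ≈ 2.5 mA, V_CE ≈ 3.6 V

Thevenize the base divider: V_Th = V_CC·R_2/(R_1+R_2) = 13×27/177 = 1.98 V, R_Th = R_1‖R_2 = 22.9 kΩ.
Base-emitter loop: V_Th = I_B·R_Th + V_BE + (β+1)I_B·R_E, so I_B = (1.98 − 0.7) / (22.9 + 201×0.39) = 0.0127 mA.
I_C = β·I_B = 200×0.0127 = 2.53 mA, and I_E = (β+1)I_B = 2.55 mA.
V_CE = V_CC − I_C·R_C − I_E·R_E = 13 − 2.53×3.3 − 2.55×0.39 = 3.65 V.
V_CE = 3.65 V > 0.2 V confirms active-region operation.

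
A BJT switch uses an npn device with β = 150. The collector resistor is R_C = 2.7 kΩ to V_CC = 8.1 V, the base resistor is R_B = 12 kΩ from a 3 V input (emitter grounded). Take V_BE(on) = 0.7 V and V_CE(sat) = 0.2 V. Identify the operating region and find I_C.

Assume active: I_B = (3 − 0.7)/12 = 0.192 mA, giving I_C = β·I_B = 28.7 mA.
But then V_CE = 8.1 − 28.7×2.7 = -69.5 V < V_CE(sat) = 0.2 V — impossible in the active region.
So the transistor is saturated. With V_CE = 0.2 V, I_C = (V_CC − 0.2)/R_C = 7.9/2.7 = 2.93 mA.
Check: β·I_B = 28.7 mA > I_C = 2.93 mA, confirming saturation.

saturation; I_C ≈ 2.9 mA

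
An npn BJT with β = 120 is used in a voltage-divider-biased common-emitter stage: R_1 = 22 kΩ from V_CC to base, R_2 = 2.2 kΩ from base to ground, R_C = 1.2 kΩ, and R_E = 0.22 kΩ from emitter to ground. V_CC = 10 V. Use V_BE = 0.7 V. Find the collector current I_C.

Thevenize the base divider: V_Th = V_CC·R_2/(R_1+R_2) = 10×2.2/24.2 = 0.909 V, R_Th = R_1‖R_2 = 2 kΩ.
Base-emitter loop: V_Th = I_B·R_Th + V_BE + (β+1)I_B·R_E, so I_B = (0.909 − 0.7) / (2 + 121×0.22) = 0.00731 mA.
I_C = β·I_B = 120×0.00731 = 0.877 mA, and I_E = (β+1)I_B = 0.884 mA.
V_CE = V_CC − I_C·R_C − I_E·R_E = 10 − 0.877×1.2 − 0.884×0.22 = 8.75 V.
V_CE = 8.75 V > 0.2 V confirms active-region operation.

I_C ≈ 0.88 mA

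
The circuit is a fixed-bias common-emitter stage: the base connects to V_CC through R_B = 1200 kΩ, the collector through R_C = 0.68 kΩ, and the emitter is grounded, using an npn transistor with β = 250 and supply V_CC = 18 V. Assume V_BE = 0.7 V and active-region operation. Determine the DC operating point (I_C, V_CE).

I_C ≈ 3.6 mA, V_CE ≈ 16 V

Base loop: V_CC = I_B·R_B + V_BE, so I_B = (18 − 0.7)/1200 kΩ = 0.0144 mA.
In the active region I_C = β·I_B = 250 × 0.0144 = 3.6 mA.
Collector loop: V_CE = V_CC − I_C·R_C = 18 − 3.6×0.68 = 15.5 V.
Since V_CE = 15.5 V > V_CE(sat) ≈ 0.2 V, the transistor is in the active region as assumed.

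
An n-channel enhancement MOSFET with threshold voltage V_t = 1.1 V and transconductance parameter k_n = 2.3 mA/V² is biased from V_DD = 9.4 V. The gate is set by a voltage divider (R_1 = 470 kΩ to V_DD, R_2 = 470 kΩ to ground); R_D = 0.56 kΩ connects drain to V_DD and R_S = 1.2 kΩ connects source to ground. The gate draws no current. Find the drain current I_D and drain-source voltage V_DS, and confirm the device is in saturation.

V_G = V_DD·R_2/(R_1+R_2) = 9.4×470/940 = 4.7 V.
Assume saturation: I_D = (k_n/2)(V_GS − V_t)² with V_GS = V_G − I_D·R_S = 4.7 − 1.2·I_D.
Substituting gives 1.66·I_D² − 10.9·I_D + 14.9 = 0, with roots I_D = 1.92 or 4.68 mA.
The root I_D = 4.68 mA gives V_GS = -0.918 V ≤ V_t, so take I_D = 1.92 mA.
Then V_GS = 2.39 V and V_DS = V_DD − I_D(R_D+R_S) = 9.4 − 1.92×1.76 = 6.02 V.
Saturation requires V_DS ≥ V_GS − V_t = 1.29 V; 6.02 ≥ 1.29 ✓.

I_D ≈ 1.9 mA, V_DS ≈ 6 V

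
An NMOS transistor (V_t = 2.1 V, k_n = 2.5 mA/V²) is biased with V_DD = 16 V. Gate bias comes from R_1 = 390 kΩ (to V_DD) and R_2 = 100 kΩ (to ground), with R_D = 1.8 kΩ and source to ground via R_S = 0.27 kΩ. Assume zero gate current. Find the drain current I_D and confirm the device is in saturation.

I_D ≈ 1 mA

V_G = V_DD·R_2/(R_1+R_2) = 16×100/490 = 3.27 V.
Assume saturation: I_D = (k_n/2)(V_GS − V_t)² with V_GS = V_G − I_D·R_S = 3.27 − 0.27·I_D.
Substituting gives 0.0911·I_D² − 1.79·I_D + 1.7 = 0, with roots I_D = 1 or 18.6 mA.
The root I_D = 18.6 mA gives V_GS = -1.76 V ≤ V_t, so take I_D = 1 mA.
Then V_GS = 2.99 V and V_DS = V_DD − I_D(R_D+R_S) = 16 − 1×2.07 = 13.9 V.
Saturation requires V_DS ≥ V_GS − V_t = 0.895 V; 13.9 ≥ 0.895 ✓.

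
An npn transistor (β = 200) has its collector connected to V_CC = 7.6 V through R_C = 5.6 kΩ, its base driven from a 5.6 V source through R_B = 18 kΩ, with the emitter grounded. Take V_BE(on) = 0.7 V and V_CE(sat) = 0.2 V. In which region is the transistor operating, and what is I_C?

Assume active: I_B = (5.6 − 0.7)/18 = 0.272 mA, giving I_C = β·I_B = 54.4 mA.
But then V_CE = 7.6 − 54.4×5.6 = -297 V < V_CE(sat) = 0.2 V — impossible in the active region.
So the transistor is saturated. With V_CE = 0.2 V, I_C = (V_CC − 0.2)/R_C = 7.4/5.6 = 1.32 mA.
Check: β·I_B = 54.4 mA > I_C = 1.32 mA, confirming saturation.

saturation; I_C ≈ 1.3 mA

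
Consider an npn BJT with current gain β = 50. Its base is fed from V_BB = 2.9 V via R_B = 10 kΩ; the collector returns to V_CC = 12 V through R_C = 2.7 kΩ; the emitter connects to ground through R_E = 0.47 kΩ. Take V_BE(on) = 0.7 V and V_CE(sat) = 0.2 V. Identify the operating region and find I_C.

active; I_C ≈ 3.2 mA

Assume active. Base-emitter loop: I_B = (V_BB − V_BE)/(R_B + (β+1)R_E) = (2.9 − 0.7)/(10 + 51×0.47) = 0.0648 mA.
I_C = β·I_B = 50×0.0648 = 3.24 mA.
V_CE = V_CC − I_C·R_C − I_E·R_E = 12 − 3.24×2.7 − 3.3×0.47 = 1.7 V > V_CE(sat), so the active-region assumption holds.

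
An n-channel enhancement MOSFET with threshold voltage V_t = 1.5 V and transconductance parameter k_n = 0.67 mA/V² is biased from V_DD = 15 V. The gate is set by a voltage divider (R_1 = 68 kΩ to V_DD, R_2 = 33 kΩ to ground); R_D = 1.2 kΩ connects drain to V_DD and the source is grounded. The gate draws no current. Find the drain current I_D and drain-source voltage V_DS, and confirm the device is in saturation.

I_D ≈ 3.9 mA, V_DS ≈ 10 V

V_G = V_DD·R_2/(R_1+R_2) = 15×33/101 = 4.9 V. With the source grounded, V_GS = V_G = 4.9 V.
Assume saturation: I_D = (k_n/2)(V_GS − V_t)² = (0.67/2)×(4.9 − 1.5)² = 0.335×3.4² = 3.87 mA.
V_DS = V_DD − I_D·R_D = 15 − 3.87×1.2 = 10.4 V.
Saturation requires V_DS ≥ V_GS − V_t = 3.4 V; 10.4 ≥ 3.4 ✓.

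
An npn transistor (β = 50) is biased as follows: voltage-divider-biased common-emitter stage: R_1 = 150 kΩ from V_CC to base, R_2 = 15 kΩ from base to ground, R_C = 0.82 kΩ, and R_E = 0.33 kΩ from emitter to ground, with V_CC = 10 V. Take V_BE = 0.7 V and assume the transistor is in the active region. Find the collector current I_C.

I_C ≈ 0.34 mA

Thevenize the base divider: V_Th = V_CC·R_2/(R_1+R_2) = 10×15/165 = 0.909 V, R_Th = R_1‖R_2 = 13.6 kΩ.
Base-emitter loop: V_Th = I_B·R_Th + V_BE + (β+1)I_B·R_E, so I_B = (0.909 − 0.7) / (13.6 + 51×0.33) = 0.00686 mA.
I_C = β·I_B = 50×0.00686 = 0.343 mA, and I_E = (β+1)I_B = 0.35 mA.
V_CE = V_CC − I_C·R_C − I_E·R_E = 10 − 0.343×0.82 − 0.35×0.33 = 9.6 V.
V_CE = 9.6 V > 0.2 V confirms active-region operation.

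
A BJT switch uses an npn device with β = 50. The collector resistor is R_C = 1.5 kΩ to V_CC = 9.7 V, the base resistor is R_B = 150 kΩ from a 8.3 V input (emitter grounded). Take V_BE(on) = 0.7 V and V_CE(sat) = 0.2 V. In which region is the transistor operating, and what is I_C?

active; I_C ≈ 2.5 mA

Assume active. Base-emitter loop: I_B = (V_BB − V_BE)/R_B = (8.3 − 0.7)/150 = 0.0507 mA.
I_C = β·I_B = 50×0.0507 = 2.53 mA.
V_CE = V_CC − I_C·R_C = 9.7 − 2.53×1.5 = 5.9 V > V_CE(sat), so the active-region assumption holds.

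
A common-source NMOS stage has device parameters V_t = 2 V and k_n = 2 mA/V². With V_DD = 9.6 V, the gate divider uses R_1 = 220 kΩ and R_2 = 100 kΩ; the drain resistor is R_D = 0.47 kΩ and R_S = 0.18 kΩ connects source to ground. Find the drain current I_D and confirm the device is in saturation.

I_D ≈ 0.75 mA

V_G = V_DD·R_2/(R_1+R_2) = 9.6×100/320 = 3 V.
Assume saturation: I_D = (k_n/2)(V_GS − V_t)² with V_GS = V_G − I_D·R_S = 3 − 0.18·I_D.
Substituting gives 0.0324·I_D² − 1.36·I_D + 1 = 0, with roots I_D = 0.749 or 41.2 mA.
The root I_D = 41.2 mA gives V_GS = -4.42 V ≤ V_t, so take I_D = 0.749 mA.
Then V_GS = 2.87 V and V_DS = V_DD − I_D(R_D+R_S) = 9.6 − 0.749×0.65 = 9.11 V.
Saturation requires V_DS ≥ V_GS − V_t = 0.865 V; 9.11 ≥ 0.865 ✓.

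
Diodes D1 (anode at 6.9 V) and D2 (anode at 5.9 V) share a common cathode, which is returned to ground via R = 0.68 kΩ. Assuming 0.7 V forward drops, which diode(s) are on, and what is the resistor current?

Assume both conduct. Then node N would need to be at both 6.9−0.7 = 6.2 V and 5.9−0.7 = 5.2 V, which is impossible.
Assume only D1 conducts: V_N = 6.9 − 0.7 = 6.2 V, so I_R = 6.2/0.68 = 9.12 mA.
Check D2: its anode-to-cathode voltage is 5.9 − 6.2 = -0.3 V < 0.7 V, so it is off. The assumption is consistent.

Only D1 conducts; I_R ≈ 9.1 mA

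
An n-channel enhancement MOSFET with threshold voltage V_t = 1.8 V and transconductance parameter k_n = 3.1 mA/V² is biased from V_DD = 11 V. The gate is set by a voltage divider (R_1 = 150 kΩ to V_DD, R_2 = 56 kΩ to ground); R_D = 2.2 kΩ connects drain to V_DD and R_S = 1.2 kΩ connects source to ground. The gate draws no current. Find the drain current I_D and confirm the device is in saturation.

I_D ≈ 0.51 mA

V_G = V_DD·R_2/(R_1+R_2) = 11×56/206 = 2.99 V.
Assume saturation: I_D = (k_n/2)(V_GS − V_t)² with V_GS = V_G − I_D·R_S = 2.99 − 1.2·I_D.
Substituting gives 2.23·I_D² − 5.43·I_D + 2.2 = 0, with roots I_D = 0.513 or 1.92 mA.
The root I_D = 1.92 mA gives V_GS = 0.687 V ≤ V_t, so take I_D = 0.513 mA.
Then V_GS = 2.38 V and V_DS = V_DD − I_D(R_D+R_S) = 11 − 0.513×3.4 = 9.26 V.
Saturation requires V_DS ≥ V_GS − V_t = 0.575 V; 9.26 ≥ 0.575 ✓.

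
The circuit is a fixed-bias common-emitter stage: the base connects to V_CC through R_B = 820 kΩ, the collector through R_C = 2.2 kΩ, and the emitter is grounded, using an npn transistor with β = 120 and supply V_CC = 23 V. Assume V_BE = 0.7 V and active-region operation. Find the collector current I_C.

I_C ≈ 3.3 mA

Base loop: V_CC = I_B·R_B + V_BE, so I_B = (23 − 0.7)/820 kΩ = 0.0272 mA.
In the active region I_C = β·I_B = 120 × 0.0272 = 3.26 mA.
Collector loop: V_CE = V_CC − I_C·R_C = 23 − 3.26×2.2 = 15.8 V.
Since V_CE = 15.8 V > V_CE(sat) ≈ 0.2 V, the transistor is in the active region as assumed.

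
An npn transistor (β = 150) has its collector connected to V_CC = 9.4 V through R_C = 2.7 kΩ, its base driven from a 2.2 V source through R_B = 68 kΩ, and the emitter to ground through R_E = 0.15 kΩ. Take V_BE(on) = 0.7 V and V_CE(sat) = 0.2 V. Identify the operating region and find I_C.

active; I_C ≈ 2.5 mA

Assume active. Base-emitter loop: I_B = (V_BB − V_BE)/(R_B + (β+1)R_E) = (2.2 − 0.7)/(68 + 151×0.15) = 0.0165 mA.
I_C = β·I_B = 150×0.0165 = 2.48 mA.
V_CE = V_CC − I_C·R_C − I_E·R_E = 9.4 − 2.48×2.7 − 2.5×0.15 = 2.32 V > V_CE(sat), so the active-region assumption holds.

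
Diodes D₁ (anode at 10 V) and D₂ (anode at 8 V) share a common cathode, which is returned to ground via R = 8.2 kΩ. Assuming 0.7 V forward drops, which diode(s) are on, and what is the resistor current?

Only D₁ conducts; I_R ≈ 1.1 mA

Assume both conduct. Then node N would need to be at both 10−0.7 = 9.3 V and 8−0.7 = 7.3 V, which is impossible.
Assume only D₁ conducts: V_N = 10 − 0.7 = 9.3 V, so I_R = 9.3/8.2 = 1.13 mA.
Check D₂: its anode-to-cathode voltage is 8 − 9.3 = -1.3 V < 0.7 V, so it is off. The assumption is consistent.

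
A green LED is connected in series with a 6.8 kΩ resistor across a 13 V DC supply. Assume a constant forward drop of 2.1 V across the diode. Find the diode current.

KVL around the loop: 13 = V_D + I·R = 2.1 + I × 6.8 kΩ.
So I = (13 − 2.1) / 6.8 kΩ = 10.9 / 6.8 = 1.6 mA.

I ≈ 1.6 mA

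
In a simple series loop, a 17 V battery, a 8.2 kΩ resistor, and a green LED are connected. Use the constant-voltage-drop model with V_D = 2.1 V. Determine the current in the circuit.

I ≈ 1.8 mA

KVL around the loop: 17 = V_D + I·R = 2.1 + I × 8.2 kΩ.
So I = (17 − 2.1) / 8.2 kΩ = 14.9 / 8.2 = 1.82 mA.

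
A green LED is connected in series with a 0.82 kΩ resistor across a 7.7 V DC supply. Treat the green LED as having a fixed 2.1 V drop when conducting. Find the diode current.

I ≈ 6.8 mA

KVL around the loop: 7.7 = V_D + I·R = 2.1 + I × 0.82 kΩ.
So I = (7.7 − 2.1) / 0.82 kΩ = 5.6 / 0.82 = 6.83 mA.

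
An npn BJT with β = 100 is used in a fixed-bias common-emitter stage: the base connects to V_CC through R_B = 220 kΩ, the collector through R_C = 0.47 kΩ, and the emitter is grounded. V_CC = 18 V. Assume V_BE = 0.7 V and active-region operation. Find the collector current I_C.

I_C ≈ 7.9 mA

Base loop: V_CC = I_B·R_B + V_BE, so I_B = (18 − 0.7)/220 kΩ = 0.0786 mA.
In the active region I_C = β·I_B = 100 × 0.0786 = 7.86 mA.
Collector loop: V_CE = V_CC − I_C·R_C = 18 − 7.86×0.47 = 14.3 V.
Since V_CE = 14.3 V > V_CE(sat) ≈ 0.2 V, the transistor is in the active region as assumed.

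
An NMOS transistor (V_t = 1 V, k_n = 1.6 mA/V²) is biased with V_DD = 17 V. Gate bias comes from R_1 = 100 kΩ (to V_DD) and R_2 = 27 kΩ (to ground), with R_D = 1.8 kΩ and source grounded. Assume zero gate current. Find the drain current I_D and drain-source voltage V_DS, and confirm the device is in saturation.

I_D ≈ 5.5 mA, V_DS ≈ 7.2 V

V_G = V_DD·R_2/(R_1+R_2) = 17×27/127 = 3.61 V. With the source grounded, V_GS = V_G = 3.61 V.
Assume saturation: I_D = (k_n/2)(V_GS − V_t)² = (1.6/2)×(3.61 − 1)² = 0.8×2.61² = 5.47 mA.
V_DS = V_DD − I_D·R_D = 17 − 5.47×1.8 = 7.16 V.
Saturation requires V_DS ≥ V_GS − V_t = 2.61 V; 7.16 ≥ 2.61 ✓.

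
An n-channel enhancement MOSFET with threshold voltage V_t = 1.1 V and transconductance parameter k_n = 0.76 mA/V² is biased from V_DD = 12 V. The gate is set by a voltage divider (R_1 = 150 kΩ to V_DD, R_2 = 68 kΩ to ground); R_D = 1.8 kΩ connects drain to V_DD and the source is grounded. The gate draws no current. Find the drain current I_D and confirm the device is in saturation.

I_D ≈ 2.7 mA

V_G = V_DD·R_2/(R_1+R_2) = 12×68/218 = 3.74 V. With the source grounded, V_GS = V_G = 3.74 V.
Assume saturation: I_D = (k_n/2)(V_GS − V_t)² = (0.76/2)×(3.74 − 1.1)² = 0.38×2.64² = 2.65 mA.
V_DS = V_DD − I_D·R_D = 12 − 2.65×1.8 = 7.22 V.
Saturation requires V_DS ≥ V_GS − V_t = 2.64 V; 7.22 ≥ 2.64 ✓.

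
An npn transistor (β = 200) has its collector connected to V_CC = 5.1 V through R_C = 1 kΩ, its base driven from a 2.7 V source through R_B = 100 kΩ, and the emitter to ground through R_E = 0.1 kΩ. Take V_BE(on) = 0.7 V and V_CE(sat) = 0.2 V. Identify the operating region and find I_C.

Assume active. Base-emitter loop: I_B = (V_BB − V_BE)/(R_B + (β+1)R_E) = (2.7 − 0.7)/(100 + 201×0.1) = 0.0167 mA.
I_C = β·I_B = 200×0.0167 = 3.33 mA.
V_CE = V_CC − I_C·R_C − I_E·R_E = 5.1 − 3.33×1 − 3.35×0.1 = 1.43 V > V_CE(sat), so the active-region assumption holds.

active; I_C ≈ 3.3 mA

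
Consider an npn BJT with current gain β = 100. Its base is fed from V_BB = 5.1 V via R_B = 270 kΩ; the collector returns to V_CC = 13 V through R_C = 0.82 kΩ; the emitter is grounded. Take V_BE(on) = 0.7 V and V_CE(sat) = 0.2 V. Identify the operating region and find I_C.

active; I_C ≈ 1.6 mA

Assume active. Base-emitter loop: I_B = (V_BB − V_BE)/R_B = (5.1 − 0.7)/270 = 0.0163 mA.
I_C = β·I_B = 100×0.0163 = 1.63 mA.
V_CE = V_CC − I_C·R_C = 13 − 1.63×0.82 = 11.7 V > V_CE(sat), so the active-region assumption holds.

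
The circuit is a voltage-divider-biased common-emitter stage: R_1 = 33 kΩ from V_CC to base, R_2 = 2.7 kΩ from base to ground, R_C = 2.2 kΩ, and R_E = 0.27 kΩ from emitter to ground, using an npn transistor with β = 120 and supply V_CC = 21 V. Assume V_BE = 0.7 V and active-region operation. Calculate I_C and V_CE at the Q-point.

Thevenize the base divider: V_Th = V_CC·R_2/(R_1+R_2) = 21×2.7/35.7 = 1.59 V, R_Th = R_1‖R_2 = 2.5 kΩ.
Base-emitter loop: V_Th = I_B·R_Th + V_BE + (β+1)I_B·R_E, so I_B = (1.59 − 0.7) / (2.5 + 121×0.27) = 0.0253 mA.
I_C = β·I_B = 120×0.0253 = 3.03 mA, and I_E = (β+1)I_B = 3.06 mA.
V_CE = V_CC − I_C·R_C − I_E·R_E = 21 − 3.03×2.2 − 3.06×0.27 = 13.5 V.
V_CE = 13.5 V > 0.2 V confirms active-region operation.

I_C ≈ 3 mA, V_CE ≈ 14 V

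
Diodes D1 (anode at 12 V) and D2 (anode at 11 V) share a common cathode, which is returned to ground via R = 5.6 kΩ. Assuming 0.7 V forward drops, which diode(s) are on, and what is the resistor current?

Assume both conduct. Then node N would need to be at both 12−0.7 = 11.3 V and 11−0.7 = 10.3 V, which is impossible.
Assume only D1 conducts: V_N = 12 − 0.7 = 11.3 V, so I_R = 11.3/5.6 = 2.02 mA.
Check D2: its anode-to-cathode voltage is 11 − 11.3 = -0.3 V < 0.7 V, so it is off. The assumption is consistent.

Only D1 conducts; I_R ≈ 2 mA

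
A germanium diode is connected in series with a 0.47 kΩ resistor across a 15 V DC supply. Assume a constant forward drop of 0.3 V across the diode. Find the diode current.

I ≈ 31 mA

KVL around the loop: 15 = V_D + I·R = 0.3 + I × 0.47 kΩ.
So I = (15 − 0.3) / 0.47 kΩ = 14.7 / 0.47 = 31.3 mA.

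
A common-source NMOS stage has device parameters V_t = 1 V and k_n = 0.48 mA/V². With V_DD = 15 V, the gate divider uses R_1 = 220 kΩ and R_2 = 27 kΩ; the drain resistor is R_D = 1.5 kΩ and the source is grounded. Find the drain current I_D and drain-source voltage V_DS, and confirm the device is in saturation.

I_D ≈ 0.098 mA, V_DS ≈ 15 V

V_G = V_DD·R_2/(R_1+R_2) = 15×27/247 = 1.64 V. With the source grounded, V_GS = V_G = 1.64 V.
Assume saturation: I_D = (k_n/2)(V_GS − V_t)² = (0.48/2)×(1.64 − 1)² = 0.24×0.64² = 0.0982 mA.
V_DS = V_DD − I_D·R_D = 15 − 0.0982×1.5 = 14.9 V.
Saturation requires V_DS ≥ V_GS − V_t = 0.64 V; 14.9 ≥ 0.64 ✓.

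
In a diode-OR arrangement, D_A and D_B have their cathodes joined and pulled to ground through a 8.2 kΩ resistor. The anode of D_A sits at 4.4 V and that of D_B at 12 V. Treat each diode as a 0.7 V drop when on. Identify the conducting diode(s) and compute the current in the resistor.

Assume both conduct. Then node N would need to be at both 4.4−0.7 = 3.7 V and 12−0.7 = 11.3 V, which is impossible.
Assume only D_B conducts: V_N = 12 − 0.7 = 11.3 V, so I_R = 11.3/8.2 = 1.38 mA.
Check D_A: its anode-to-cathode voltage is 4.4 − 11.3 = -6.9 V < 0.7 V, so it is off. The assumption is consistent.

Only D_B conducts; I_R ≈ 1.4 mA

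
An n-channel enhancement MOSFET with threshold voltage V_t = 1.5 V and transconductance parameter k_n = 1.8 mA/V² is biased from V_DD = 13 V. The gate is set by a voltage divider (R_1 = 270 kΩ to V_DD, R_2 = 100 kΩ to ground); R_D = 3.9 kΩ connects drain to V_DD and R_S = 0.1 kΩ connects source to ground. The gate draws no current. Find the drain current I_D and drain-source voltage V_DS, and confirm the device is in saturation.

V_G = V_DD·R_2/(R_1+R_2) = 13×100/370 = 3.51 V.
Assume saturation: I_D = (k_n/2)(V_GS − V_t)² with V_GS = V_G − I_D·R_S = 3.51 − 0.1·I_D.
Substituting gives 0.009·I_D² − 1.36·I_D + 3.65 = 0, with roots I_D = 2.73 or 149 mA.
The root I_D = 149 mA gives V_GS = -11.4 V ≤ V_t, so take I_D = 2.73 mA.
Then V_GS = 3.24 V and V_DS = V_DD − I_D(R_D+R_S) = 13 − 2.73×4 = 2.09 V.
Saturation requires V_DS ≥ V_GS − V_t = 1.74 V; 2.09 ≥ 1.74 ✓.

I_D ≈ 2.7 mA, V_DS ≈ 2.1 V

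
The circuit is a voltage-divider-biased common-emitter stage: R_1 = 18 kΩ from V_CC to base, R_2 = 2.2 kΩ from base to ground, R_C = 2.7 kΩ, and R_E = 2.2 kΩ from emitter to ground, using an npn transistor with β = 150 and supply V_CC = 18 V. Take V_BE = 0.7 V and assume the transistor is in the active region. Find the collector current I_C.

I_C ≈ 0.57 mA

Thevenize the base divider: V_Th = V_CC·R_2/(R_1+R_2) = 18×2.2/20.2 = 1.96 V, R_Th = R_1‖R_2 = 1.96 kΩ.
Base-emitter loop: V_Th = I_B·R_Th + V_BE + (β+1)I_B·R_E, so I_B = (1.96 − 0.7) / (1.96 + 151×2.2) = 0.00377 mA.
I_C = β·I_B = 150×0.00377 = 0.566 mA, and I_E = (β+1)I_B = 0.57 mA.
V_CE = V_CC − I_C·R_C − I_E·R_E = 18 − 0.566×2.7 − 0.57×2.2 = 15.2 V.
V_CE = 15.2 V > 0.2 V confirms active-region operation.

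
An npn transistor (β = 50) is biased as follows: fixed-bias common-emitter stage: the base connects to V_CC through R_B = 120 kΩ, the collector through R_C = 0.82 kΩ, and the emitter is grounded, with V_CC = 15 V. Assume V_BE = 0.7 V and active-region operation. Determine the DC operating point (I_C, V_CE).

I_C ≈ 6 mA, V_CE ≈ 10 V

Base loop: V_CC = I_B·R_B + V_BE, so I_B = (15 − 0.7)/120 kΩ = 0.119 mA.
In the active region I_C = β·I_B = 50 × 0.119 = 5.96 mA.
Collector loop: V_CE = V_CC − I_C·R_C = 15 − 5.96×0.82 = 10.1 V.
Since V_CE = 10.1 V > V_CE(sat) ≈ 0.2 V, the transistor is in the active region as assumed.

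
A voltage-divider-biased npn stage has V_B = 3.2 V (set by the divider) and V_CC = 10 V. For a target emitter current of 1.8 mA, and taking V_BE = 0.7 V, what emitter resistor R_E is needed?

V_E = V_B − V_BE = 3.2 − 0.7 = 2.5 V.
R_E = V_E / I_E = 2.5 / 1.8 = 1.39 kΩ.

R_E ≈ 1.4 kΩ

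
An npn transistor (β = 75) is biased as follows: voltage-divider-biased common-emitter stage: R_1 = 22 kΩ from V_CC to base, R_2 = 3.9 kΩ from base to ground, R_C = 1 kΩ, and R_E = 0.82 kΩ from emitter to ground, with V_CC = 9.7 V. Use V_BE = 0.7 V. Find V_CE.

V_CE ≈ 8.1 V

Thevenize the base divider: V_Th = V_CC·R_2/(R_1+R_2) = 9.7×3.9/25.9 = 1.46 V, R_Th = R_1‖R_2 = 3.31 kΩ.
Base-emitter loop: V_Th = I_B·R_Th + V_BE + (β+1)I_B·R_E, so I_B = (1.46 − 0.7) / (3.31 + 76×0.82) = 0.0116 mA.
I_C = β·I_B = 75×0.0116 = 0.869 mA, and I_E = (β+1)I_B = 0.881 mA.
V_CE = V_CC − I_C·R_C − I_E·R_E = 9.7 − 0.869×1 − 0.881×0.82 = 8.11 V.
V_CE = 8.11 V > 0.2 V confirms active-region operation.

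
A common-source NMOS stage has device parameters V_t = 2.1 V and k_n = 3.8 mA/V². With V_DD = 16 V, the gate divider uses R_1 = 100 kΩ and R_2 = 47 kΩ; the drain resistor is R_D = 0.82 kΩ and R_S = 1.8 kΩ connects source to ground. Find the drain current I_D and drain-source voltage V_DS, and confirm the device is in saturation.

I_D ≈ 1.2 mA, V_DS ≈ 13 V

V_G = V_DD·R_2/(R_1+R_2) = 16×47/147 = 5.12 V.
Assume saturation: I_D = (k_n/2)(V_GS − V_t)² with V_GS = V_G − I_D·R_S = 5.12 − 1.8·I_D.
Substituting gives 6.16·I_D² − 21.6·I_D + 17.3 = 0, with roots I_D = 1.23 or 2.28 mA.
The root I_D = 2.28 mA gives V_GS = 1 V ≤ V_t, so take I_D = 1.23 mA.
Then V_GS = 2.9 V and V_DS = V_DD − I_D(R_D+R_S) = 16 − 1.23×2.62 = 12.8 V.
Saturation requires V_DS ≥ V_GS − V_t = 0.804 V; 12.8 ≥ 0.804 ✓.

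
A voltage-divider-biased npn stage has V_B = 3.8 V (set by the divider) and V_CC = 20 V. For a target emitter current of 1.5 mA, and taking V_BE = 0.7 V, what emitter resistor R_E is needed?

R_E ≈ 2.1 kΩ

V_E = V_B − V_BE = 3.8 − 0.7 = 3.1 V.
R_E = V_E / I_E = 3.1 / 1.5 = 2.07 kΩ.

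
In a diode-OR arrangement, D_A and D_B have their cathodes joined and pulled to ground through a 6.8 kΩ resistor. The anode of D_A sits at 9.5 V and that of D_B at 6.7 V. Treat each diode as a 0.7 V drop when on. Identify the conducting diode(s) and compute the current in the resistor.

Only D_A conducts; I_R ≈ 1.3 mA

Assume both conduct. Then node N would need to be at both 9.5−0.7 = 8.8 V and 6.7−0.7 = 6 V, which is impossible.
Assume only D_A conducts: V_N = 9.5 − 0.7 = 8.8 V, so I_R = 8.8/6.8 = 1.29 mA.
Check D_B: its anode-to-cathode voltage is 6.7 − 8.8 = -2.1 V < 0.7 V, so it is off. The assumption is consistent.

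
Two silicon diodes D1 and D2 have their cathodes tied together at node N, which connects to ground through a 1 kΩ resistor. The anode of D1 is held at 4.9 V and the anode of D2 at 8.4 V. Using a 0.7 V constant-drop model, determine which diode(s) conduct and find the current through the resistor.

Only D2 conducts; I_R ≈ 7.7 mA

Assume both conduct. Then node N would need to be at both 4.9−0.7 = 4.2 V and 8.4−0.7 = 7.7 V, which is impossible.
Assume only D2 conducts: V_N = 8.4 − 0.7 = 7.7 V, so I_R = 7.7/1 = 7.7 mA.
Check D1: its anode-to-cathode voltage is 4.9 − 7.7 = -2.8 V < 0.7 V, so it is off. The assumption is consistent.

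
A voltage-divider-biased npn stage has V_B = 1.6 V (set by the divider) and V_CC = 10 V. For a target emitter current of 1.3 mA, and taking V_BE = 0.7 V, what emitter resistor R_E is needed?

V_E = V_B − V_BE = 1.6 − 0.7 = 0.9 V.
R_E = V_E / I_E = 0.9 / 1.3 = 0.692 kΩ.

R_E ≈ 0.69 kΩ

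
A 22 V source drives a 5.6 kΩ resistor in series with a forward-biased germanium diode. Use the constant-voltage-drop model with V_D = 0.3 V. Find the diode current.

I ≈ 3.9 mA

KVL around the loop: 22 = V_D + I·R = 0.3 + I × 5.6 kΩ.
So I = (22 − 0.3) / 5.6 kΩ = 21.7 / 5.6 = 3.88 mA.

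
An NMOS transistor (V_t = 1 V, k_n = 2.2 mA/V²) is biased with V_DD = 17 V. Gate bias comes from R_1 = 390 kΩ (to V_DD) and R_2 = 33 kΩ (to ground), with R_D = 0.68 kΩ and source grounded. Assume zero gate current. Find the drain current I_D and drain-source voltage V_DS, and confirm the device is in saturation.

I_D ≈ 0.12 mA, V_DS ≈ 17 V

V_G = V_DD·R_2/(R_1+R_2) = 17×33/423 = 1.33 V. With the source grounded, V_GS = V_G = 1.33 V.
Assume saturation: I_D = (k_n/2)(V_GS − V_t)² = (2.2/2)×(1.33 − 1)² = 1.1×0.326² = 0.117 mA.
V_DS = V_DD − I_D·R_D = 17 − 0.117×0.68 = 16.9 V.
Saturation requires V_DS ≥ V_GS − V_t = 0.326 V; 16.9 ≥ 0.326 ✓.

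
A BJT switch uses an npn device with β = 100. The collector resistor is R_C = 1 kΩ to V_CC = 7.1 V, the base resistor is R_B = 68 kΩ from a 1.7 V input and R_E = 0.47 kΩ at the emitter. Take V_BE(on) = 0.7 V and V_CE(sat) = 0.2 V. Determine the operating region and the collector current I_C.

active; I_C ≈ 0.87 mA

Assume active. Base-emitter loop: I_B = (V_BB − V_BE)/(R_B + (β+1)R_E) = (1.7 − 0.7)/(68 + 101×0.47) = 0.00866 mA.
I_C = β·I_B = 100×0.00866 = 0.866 mA.
V_CE = V_CC − I_C·R_C − I_E·R_E = 7.1 − 0.866×1 − 0.875×0.47 = 5.82 V > V_CE(sat), so the active-region assumption holds.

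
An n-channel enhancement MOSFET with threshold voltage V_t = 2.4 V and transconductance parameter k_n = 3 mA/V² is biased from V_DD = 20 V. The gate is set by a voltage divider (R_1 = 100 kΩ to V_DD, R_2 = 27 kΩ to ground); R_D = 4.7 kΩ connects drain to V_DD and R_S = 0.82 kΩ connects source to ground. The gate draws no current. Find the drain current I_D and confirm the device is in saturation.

I_D ≈ 1.2 mA

V_G = V_DD·R_2/(R_1+R_2) = 20×27/127 = 4.25 V.
Assume saturation: I_D = (k_n/2)(V_GS − V_t)² with V_GS = V_G − I_D·R_S = 4.25 − 0.82·I_D.
Substituting gives 1.01·I_D² − 5.56·I_D + 5.14 = 0, with roots I_D = 1.18 or 4.33 mA.
The root I_D = 4.33 mA gives V_GS = 0.701 V ≤ V_t, so take I_D = 1.18 mA.
Then V_GS = 3.29 V and V_DS = V_DD − I_D(R_D+R_S) = 20 − 1.18×5.52 = 13.5 V.
Saturation requires V_DS ≥ V_GS − V_t = 0.886 V; 13.5 ≥ 0.886 ✓.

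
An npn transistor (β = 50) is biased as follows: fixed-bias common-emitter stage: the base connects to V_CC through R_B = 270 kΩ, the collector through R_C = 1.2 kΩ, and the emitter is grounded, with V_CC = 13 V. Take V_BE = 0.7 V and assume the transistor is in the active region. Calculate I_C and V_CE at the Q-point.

Base loop: V_CC = I_B·R_B + V_BE, so I_B = (13 − 0.7)/270 kΩ = 0.0456 mA.
In the active region I_C = β·I_B = 50 × 0.0456 = 2.28 mA.
Collector loop: V_CE = V_CC − I_C·R_C = 13 − 2.28×1.2 = 10.3 V.
Since V_CE = 10.3 V > V_CE(sat) ≈ 0.2 V, the transistor is in the active region as assumed.

I_C ≈ 2.3 mA, V_CE ≈ 10 V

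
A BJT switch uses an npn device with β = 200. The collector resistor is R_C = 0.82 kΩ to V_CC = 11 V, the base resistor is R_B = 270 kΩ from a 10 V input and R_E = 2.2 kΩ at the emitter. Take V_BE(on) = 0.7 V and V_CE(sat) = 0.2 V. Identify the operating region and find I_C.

active; I_C ≈ 2.6 mA

Assume active. Base-emitter loop: I_B = (V_BB − V_BE)/(R_B + (β+1)R_E) = (10 − 0.7)/(270 + 201×2.2) = 0.0131 mA.
I_C = β·I_B = 200×0.0131 = 2.61 mA.
V_CE = V_CC − I_C·R_C − I_E·R_E = 11 − 2.61×0.82 − 2.62×2.2 = 3.08 V > V_CE(sat), so the active-region assumption holds.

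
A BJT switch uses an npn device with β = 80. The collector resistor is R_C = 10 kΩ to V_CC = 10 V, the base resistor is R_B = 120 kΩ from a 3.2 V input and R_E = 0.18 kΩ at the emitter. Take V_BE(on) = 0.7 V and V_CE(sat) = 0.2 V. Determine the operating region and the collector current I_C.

saturation; I_C ≈ 0.96 mA

Assume active: I_B = (3.2 − 0.7)/(120 + 81×0.18) = 0.0186 mA, I_C = β·I_B = 1.49 mA.
Then V_CE = 10 − 1.49×10 − 1.5×0.18 = -5.13 V < 0.2 V — the active assumption fails.
Re-solve with V_CE = 0.2 V. KCL at the emitter: V_E/R_E = (V_BB−0.7−V_E)/R_B + (V_CC−0.2−V_E)/R_C, giving V_E = 0.177 V.
I_C = (V_CC − 0.2 − V_E)/R_C = (9.8 − 0.177)/10 = 0.962 mA.
Check: I_B = (2.5 − 0.177)/120 = 0.0194 mA, and β·I_B = 1.55 mA > I_C, confirming saturation.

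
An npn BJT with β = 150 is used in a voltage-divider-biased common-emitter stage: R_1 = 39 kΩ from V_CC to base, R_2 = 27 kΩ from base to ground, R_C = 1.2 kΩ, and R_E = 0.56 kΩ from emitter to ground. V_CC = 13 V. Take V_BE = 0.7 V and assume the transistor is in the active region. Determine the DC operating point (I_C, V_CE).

Thevenize the base divider: V_Th = V_CC·R_2/(R_1+R_2) = 13×27/66 = 5.32 V, R_Th = R_1‖R_2 = 16 kΩ.
Base-emitter loop: V_Th = I_B·R_Th + V_BE + (β+1)I_B·R_E, so I_B = (5.32 − 0.7) / (16 + 151×0.56) = 0.0459 mA.
I_C = β·I_B = 150×0.0459 = 6.89 mA, and I_E = (β+1)I_B = 6.94 mA.
V_CE = V_CC − I_C·R_C − I_E·R_E = 13 − 6.89×1.2 − 6.94×0.56 = 0.845 V.
V_CE = 0.845 V > 0.2 V confirms active-region operation.

I_C ≈ 6.9 mA, V_CE ≈ 0.84 V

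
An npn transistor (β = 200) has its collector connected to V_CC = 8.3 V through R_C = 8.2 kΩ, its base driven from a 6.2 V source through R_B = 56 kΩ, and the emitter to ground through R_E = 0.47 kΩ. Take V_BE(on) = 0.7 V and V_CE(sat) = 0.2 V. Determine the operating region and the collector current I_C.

Assume active: I_B = (6.2 − 0.7)/(56 + 201×0.47) = 0.0366 mA, I_C = β·I_B = 7.31 mA.
Then V_CE = 8.3 − 7.31×8.2 − 7.35×0.47 = -55.1 V < 0.2 V — the active assumption fails.
Re-solve with V_CE = 0.2 V. KCL at the emitter: V_E/R_E = (V_BB−0.7−V_E)/R_B + (V_CC−0.2−V_E)/R_C, giving V_E = 0.479 V.
I_C = (V_CC − 0.2 − V_E)/R_C = (8.1 − 0.479)/8.2 = 0.929 mA.
Check: I_B = (5.5 − 0.479)/56 = 0.0897 mA, and β·I_B = 17.9 mA > I_C, confirming saturation.

saturation; I_C ≈ 0.93 mA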